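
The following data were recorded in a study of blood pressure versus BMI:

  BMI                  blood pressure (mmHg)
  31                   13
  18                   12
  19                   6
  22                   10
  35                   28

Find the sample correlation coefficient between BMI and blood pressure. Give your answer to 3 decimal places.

0.818

n = 5, Σx = 125, Σy = 69, Σxy = 1933, Σx² = 3355, Σy² = 1233
Sxx = Σx² − (Σx)²/n = 3355 − 3125 = 230
Sxy = Σxy − (Σx)(Σy)/n = 1933 − 1725 = 208
Syy = Σy² − (Σy)²/n = 1233 − 952.2 = 280.8
r = Sxy/√(Sxx·Syy) = 208/√(64584) = 208/254.133823 = 0.818466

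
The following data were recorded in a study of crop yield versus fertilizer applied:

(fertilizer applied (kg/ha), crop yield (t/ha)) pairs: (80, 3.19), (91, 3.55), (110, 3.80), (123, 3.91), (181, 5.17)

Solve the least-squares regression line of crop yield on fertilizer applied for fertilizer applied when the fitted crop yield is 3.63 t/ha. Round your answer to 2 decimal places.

n = 5, Σx = 585, Σy = 19.62, Σxy = 2412.95, Σx² = 74671
Sxx = Σx² − (Σx)²/n = 74671 − 68445 = 6226
Sxy = Σxy − (Σx)(Σy)/n = 2412.95 − 2295.54 = 117.41
b = Sxy/Sxx = 117.41/6226 = 0.018858
a = ȳ − b·x̄ = 3.924 − 0.018858·117 = 1.717612
Set a + b·x = 3.63: x = (3.63 − 1.717612) / 0.018858 = 101.409812

101.41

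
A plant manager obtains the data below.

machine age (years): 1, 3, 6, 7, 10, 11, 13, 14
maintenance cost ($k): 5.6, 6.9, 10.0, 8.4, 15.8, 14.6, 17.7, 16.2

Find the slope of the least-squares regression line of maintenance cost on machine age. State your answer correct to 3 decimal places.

n = 8, Σx = 65, Σy = 95.2, Σxy = 920.6, Σx² = 681
Sxx = Σx² − (Σx)²/n = 681 − 528.125 = 152.875
Sxy = Σxy − (Σx)(Σy)/n = 920.6 − 773.5 = 147.1
b = Sxy/Sxx = 147.1/152.875 = 0.962224

0.962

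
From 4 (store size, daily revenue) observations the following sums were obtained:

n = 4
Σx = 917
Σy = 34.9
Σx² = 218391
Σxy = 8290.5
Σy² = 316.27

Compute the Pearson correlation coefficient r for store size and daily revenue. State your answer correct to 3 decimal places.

Sxx = Σx² − (Σx)²/n = 218391 − 210222.25 = 8168.75
Sxy = Σxy − (Σx)(Σy)/n = 8290.5 − 8000.825 = 289.675
Syy = Σy² − (Σy)²/n = 316.27 − 304.5025 = 11.7675
r = Sxy/√(Sxx·Syy) = 289.675/√(96125.765625) = 289.675/310.041555 = 0.934310

0.934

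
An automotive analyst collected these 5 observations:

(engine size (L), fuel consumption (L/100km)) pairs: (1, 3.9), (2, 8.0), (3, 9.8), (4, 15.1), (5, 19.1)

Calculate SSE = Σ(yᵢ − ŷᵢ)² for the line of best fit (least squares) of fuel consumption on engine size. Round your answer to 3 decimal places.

2.483

n = 5, Σx = 15, Σy = 55.9, Σxy = 205.2, Σx² = 55, Σy² = 768.07
Sxx = Σx² − (Σx)²/n = 55 − 45 = 10
Sxy = Σxy − (Σx)(Σy)/n = 205.2 − 167.7 = 37.5
Syy = Σy² − (Σy)²/n = 768.07 − 624.962 = 143.108
b = Sxy/Sxx = 37.5/10 = 3.75
SSE = Syy − b·Sxy = 143.108 − 3.75·37.5 = 2.483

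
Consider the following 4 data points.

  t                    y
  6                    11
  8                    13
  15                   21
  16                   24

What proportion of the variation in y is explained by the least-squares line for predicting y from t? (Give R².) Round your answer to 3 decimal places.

n = 4, Σx = 45, Σy = 69, Σxy = 869, Σx² = 581, Σy² = 1307
Sxx = Σx² − (Σx)²/n = 581 − 506.25 = 74.75
Sxy = Σxy − (Σx)(Σy)/n = 869 − 776.25 = 92.75
Syy = Σy² − (Σy)²/n = 1307 − 1190.25 = 116.75
R² = Sxy²/(Sxx·Syy) = (92.75)²/(74.75·116.75) = 0.985734

0.986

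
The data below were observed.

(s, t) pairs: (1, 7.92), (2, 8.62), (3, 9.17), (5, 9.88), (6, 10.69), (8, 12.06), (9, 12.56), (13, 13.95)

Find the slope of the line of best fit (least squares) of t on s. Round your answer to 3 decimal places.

n = 8, Σx = 47, Σy = 84.85, Σxy = 557.08, Σx² = 389
Sxx = Σx² − (Σx)²/n = 389 − 276.125 = 112.875
Sxy = Σxy − (Σx)(Σy)/n = 557.08 − 498.49375 = 58.58625
b = Sxy/Sxx = 58.58625/112.875 = 0.519037

0.519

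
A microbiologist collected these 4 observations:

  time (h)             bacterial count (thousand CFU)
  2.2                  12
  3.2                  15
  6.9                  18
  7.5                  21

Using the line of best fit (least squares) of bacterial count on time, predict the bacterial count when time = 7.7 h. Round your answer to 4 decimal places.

n = 4, Σx = 19.8, Σy = 66, Σxy = 356.1, Σx² = 118.94
Sxx = Σx² − (Σx)²/n = 118.94 − 98.01 = 20.93
Sxy = Σxy − (Σx)(Σy)/n = 356.1 − 326.7 = 29.4
b = Sxy/Sxx = 29.4/20.93 = 1.404682
a = ȳ − b·x̄ = 16.5 − 1.404682·4.95 = 9.546823
ŷ(7.7) = a + b·7.7 = 9.546823 + 1.404682·7.7 = 20.362876

20.3629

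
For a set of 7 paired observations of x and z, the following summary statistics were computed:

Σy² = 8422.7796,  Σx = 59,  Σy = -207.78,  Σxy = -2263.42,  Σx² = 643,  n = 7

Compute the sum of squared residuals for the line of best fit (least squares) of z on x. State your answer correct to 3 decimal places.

455.324

Sxx = Σx² − (Σx)²/n = 643 − 497.285714 = 145.714286
Sxy = Σxy − (Σx)(Σy)/n = -2263.42 − (-1751.288571) = -512.131429
Syy = Σy² − (Σy)²/n = 8422.7796 − 6167.504057 = 2255.275543
b = Sxy/Sxx = -512.131429/145.714286 = -3.514627
SSE = Syy − b·Sxy = 2255.275543 − (-3.514627)·(-512.131429) = 455.324365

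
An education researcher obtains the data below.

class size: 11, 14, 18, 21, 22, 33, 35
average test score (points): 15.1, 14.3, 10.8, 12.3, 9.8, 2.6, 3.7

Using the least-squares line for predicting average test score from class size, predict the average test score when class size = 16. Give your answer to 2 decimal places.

n = 7, Σx = 154, Σy = 68.6, Σxy = 1249.9, Σx² = 3880
Sxx = Σx² − (Σx)²/n = 3880 − 3388 = 492
Sxy = Σxy − (Σx)(Σy)/n = 1249.9 − 1509.2 = -259.3
b = Sxy/Sxx = -259.3/492 = -0.527033
a = ȳ − b·x̄ = 9.8 − (-0.527033)·22 = 21.394715
ŷ(16) = a + b·16 = 21.394715 + (-0.527033)·16 = 12.962195

12.96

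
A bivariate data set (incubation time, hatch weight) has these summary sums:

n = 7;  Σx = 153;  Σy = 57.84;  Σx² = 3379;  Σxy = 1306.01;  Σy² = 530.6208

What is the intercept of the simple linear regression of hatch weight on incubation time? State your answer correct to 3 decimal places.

-17.943

Sxx = Σx² − (Σx)²/n = 3379 − 3344.142857 = 34.857143
Sxy = Σxy − (Σx)(Σy)/n = 1306.01 − 1264.217143 = 41.792857
b = Sxy/Sxx = 41.792857/34.857143 = 1.198975
a = ȳ − b·x̄ = 8.262857 − 1.198975·21.857143 = -17.943320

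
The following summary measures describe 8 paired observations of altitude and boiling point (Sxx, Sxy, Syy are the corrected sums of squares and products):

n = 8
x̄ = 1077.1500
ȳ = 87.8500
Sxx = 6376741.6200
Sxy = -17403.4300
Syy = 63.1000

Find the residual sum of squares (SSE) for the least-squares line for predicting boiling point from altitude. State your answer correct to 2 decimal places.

b = Sxy/Sxx = -17403.43/6376741.62 = -0.002729
SSE = Syy − b·Sxy = 63.1 − (-0.002729)·(-17403.43) = 15.602486

15.60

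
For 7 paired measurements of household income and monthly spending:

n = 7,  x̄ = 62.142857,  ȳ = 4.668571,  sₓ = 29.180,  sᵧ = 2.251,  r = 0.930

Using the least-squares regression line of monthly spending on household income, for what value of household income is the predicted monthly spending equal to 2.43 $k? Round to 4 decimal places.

b = r · sᵧ/sₓ = 0.93 · 2.251/29.18 = 0.071742
a = ȳ − b·x̄ = 4.668571 − 0.071742·62.142857 = 0.210321
Set a + b·x = 2.43: x = (2.43 − 0.210321) / 0.071742 = 30.939759

30.9398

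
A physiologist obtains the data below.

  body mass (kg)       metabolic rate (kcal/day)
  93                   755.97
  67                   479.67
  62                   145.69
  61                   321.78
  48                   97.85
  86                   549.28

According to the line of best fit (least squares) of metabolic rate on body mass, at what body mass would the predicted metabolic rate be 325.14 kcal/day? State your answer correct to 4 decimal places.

64.6962

n = 6, Σx = 417, Σy = 2350.24, Σxy = 183039.34, Σx² = 30403
Sxx = Σx² − (Σx)²/n = 30403 − 28981.5 = 1421.5
Sxy = Σxy − (Σx)(Σy)/n = 183039.34 − 163341.68 = 19697.66
b = Sxy/Sxx = 19697.66/1421.5 = 13.856954
a = ȳ − b·x̄ = 391.706667 − 13.856954·69.5 = -571.351631
Set a + b·x = 325.14: x = (325.14 − (-571.351631)) / 13.856954 = 64.696154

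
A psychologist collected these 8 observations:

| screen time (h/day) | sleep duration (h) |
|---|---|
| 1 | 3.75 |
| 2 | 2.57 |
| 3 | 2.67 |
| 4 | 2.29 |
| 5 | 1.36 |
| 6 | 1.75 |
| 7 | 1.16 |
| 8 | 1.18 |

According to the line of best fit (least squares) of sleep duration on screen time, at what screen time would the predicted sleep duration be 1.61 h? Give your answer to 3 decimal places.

n = 8, Σx = 36, Σy = 16.73, Σxy = 60.92, Σx² = 204
Sxx = Σx² − (Σx)²/n = 204 − 162 = 42
Sxy = Σxy − (Σx)(Σy)/n = 60.92 − 75.285 = -14.365
b = Sxy/Sxx = -14.365/42 = -0.342024
a = ȳ − b·x̄ = 2.09125 − (-0.342024)·4.5 = 3.630357
Set a + b·x = 1.61: x = (1.61 − 3.630357) / (-0.342024) = 5.907066

5.907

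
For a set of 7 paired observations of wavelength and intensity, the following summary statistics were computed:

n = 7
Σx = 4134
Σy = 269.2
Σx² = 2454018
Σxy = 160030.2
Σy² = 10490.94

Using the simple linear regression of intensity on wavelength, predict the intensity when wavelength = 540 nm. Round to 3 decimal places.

Sxx = Σx² − (Σx)²/n = 2454018 − 2441422.285714 = 12595.714286
Sxy = Σxy − (Σx)(Σy)/n = 160030.2 − 158981.828571 = 1048.371429
b = Sxy/Sxx = 1048.371429/12595.714286 = 0.083232
a = ȳ − b·x̄ = 38.457143 − 0.083232·590.571429 = -10.697530
ŷ(540) = a + b·540 = -10.697530 + 0.083232·540 = 34.247962

34.248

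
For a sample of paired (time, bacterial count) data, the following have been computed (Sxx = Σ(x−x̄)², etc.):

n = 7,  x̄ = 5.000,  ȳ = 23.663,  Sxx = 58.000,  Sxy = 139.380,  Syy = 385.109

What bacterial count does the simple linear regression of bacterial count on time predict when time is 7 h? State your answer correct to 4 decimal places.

b = Sxy/Sxx = 139.38/58 = 2.403103
a = ȳ − b·x̄ = 23.663 − 2.403103·5 = 11.647483
ŷ(7) = a + b·7 = 11.647483 + 2.403103·7 = 28.469207

28.4692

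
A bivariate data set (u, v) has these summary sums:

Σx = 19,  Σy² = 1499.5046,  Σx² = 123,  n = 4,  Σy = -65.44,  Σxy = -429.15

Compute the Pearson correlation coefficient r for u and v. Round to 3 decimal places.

Sxx = Σx² − (Σx)²/n = 123 − 90.25 = 32.75
Sxy = Σxy − (Σx)(Σy)/n = -429.15 − (-310.84) = -118.31
Syy = Σy² − (Σy)²/n = 1499.5046 − 1070.5984 = 428.9062
r = Sxy/√(Sxx·Syy) = -118.31/√(14046.67805) = -118.31/118.518682 = -0.998239

-0.998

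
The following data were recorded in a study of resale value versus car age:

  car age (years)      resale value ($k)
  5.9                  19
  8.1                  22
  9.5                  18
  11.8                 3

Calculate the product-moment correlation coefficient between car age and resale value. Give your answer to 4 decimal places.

n = 4, Σx = 35.3, Σy = 62, Σxy = 496.7, Σx² = 329.91, Σy² = 1178
Sxx = Σx² − (Σx)²/n = 329.91 − 311.5225 = 18.3875
Sxy = Σxy − (Σx)(Σy)/n = 496.7 − 547.15 = -50.45
Syy = Σy² − (Σy)²/n = 1178 − 961 = 217
r = Sxy/√(Sxx·Syy) = -50.45/√(3990.0875) = -50.45/63.167139 = -0.798675

-0.7987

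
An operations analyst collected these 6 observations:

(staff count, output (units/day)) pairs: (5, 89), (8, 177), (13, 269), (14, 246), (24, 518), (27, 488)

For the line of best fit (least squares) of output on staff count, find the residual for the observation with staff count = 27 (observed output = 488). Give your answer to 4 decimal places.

-38.0818

n = 6, Σx = 91, Σy = 1787, Σxy = 34410, Σx² = 1759
Sxx = Σx² − (Σx)²/n = 1759 − 1380.166667 = 378.833333
Sxy = Σxy − (Σx)(Σy)/n = 34410 − 27102.833333 = 7307.166667
b = Sxy/Sxx = 7307.166667/378.833333 = 19.288605
a = ȳ − b·x̄ = 297.833333 − 19.288605·15.166667 = 5.289485
ŷ(27) = 5.289485 + 19.288605·27 = 526.081830
residual = y − ŷ = 488 − 526.081830 = -38.081830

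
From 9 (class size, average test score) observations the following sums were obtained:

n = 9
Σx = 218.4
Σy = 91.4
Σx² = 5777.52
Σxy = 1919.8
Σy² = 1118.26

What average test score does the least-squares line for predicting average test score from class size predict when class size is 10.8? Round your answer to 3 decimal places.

18.562

Sxx = Σx² − (Σx)²/n = 5777.52 − 5299.84 = 477.68
Sxy = Σxy − (Σx)(Σy)/n = 1919.8 − 2217.973333 = -298.173333
b = Sxy/Sxx = -298.173333/477.68 = -0.624211
a = ȳ − b·x̄ = 10.155556 − (-0.624211)·24.266667 = 25.303087
ŷ(10.8) = a + b·10.8 = 25.303087 + (-0.624211)·10.8 = 18.561603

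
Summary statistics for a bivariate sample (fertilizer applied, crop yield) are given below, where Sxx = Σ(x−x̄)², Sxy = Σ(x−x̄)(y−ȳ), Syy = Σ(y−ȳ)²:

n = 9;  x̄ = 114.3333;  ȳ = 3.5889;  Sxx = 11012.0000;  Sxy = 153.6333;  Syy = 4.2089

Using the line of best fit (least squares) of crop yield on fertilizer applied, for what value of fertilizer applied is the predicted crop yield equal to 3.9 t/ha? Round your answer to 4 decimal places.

136.6321

b = Sxy/Sxx = 153.6333/11012 = 0.013951
a = ȳ − b·x̄ = 3.5889 − 0.013951·114.3333 = 1.993785
Set a + b·x = 3.9: x = (3.9 − 1.993785) / 0.013951 = 136.632067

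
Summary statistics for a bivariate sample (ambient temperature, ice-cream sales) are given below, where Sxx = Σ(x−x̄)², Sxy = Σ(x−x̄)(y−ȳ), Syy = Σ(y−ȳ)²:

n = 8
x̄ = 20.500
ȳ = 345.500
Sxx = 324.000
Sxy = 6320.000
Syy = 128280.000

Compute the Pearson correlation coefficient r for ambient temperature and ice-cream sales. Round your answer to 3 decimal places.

0.980

r = Sxy/√(Sxx·Syy) = 6320/√(41562720) = 6320/6446.915542 = 0.980314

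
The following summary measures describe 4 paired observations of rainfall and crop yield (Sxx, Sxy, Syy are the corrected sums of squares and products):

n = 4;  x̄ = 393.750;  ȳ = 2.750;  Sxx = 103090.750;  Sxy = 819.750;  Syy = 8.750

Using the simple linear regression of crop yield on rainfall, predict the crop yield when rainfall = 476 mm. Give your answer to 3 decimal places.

b = Sxy/Sxx = 819.75/103090.75 = 0.007952
a = ȳ − b·x̄ = 2.75 − 0.007952·393.75 = -0.380994
ŷ(476) = a + b·476 = -0.380994 + 0.007952·476 = 3.404030

3.404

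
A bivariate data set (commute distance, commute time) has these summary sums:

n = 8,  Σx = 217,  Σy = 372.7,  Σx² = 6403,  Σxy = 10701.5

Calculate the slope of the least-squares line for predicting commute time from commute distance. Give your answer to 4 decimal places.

Sxx = Σx² − (Σx)²/n = 6403 − 5886.125 = 516.875
Sxy = Σxy − (Σx)(Σy)/n = 10701.5 − 10109.4875 = 592.0125
b = Sxy/Sxx = 592.0125/516.875 = 1.145369

1.1454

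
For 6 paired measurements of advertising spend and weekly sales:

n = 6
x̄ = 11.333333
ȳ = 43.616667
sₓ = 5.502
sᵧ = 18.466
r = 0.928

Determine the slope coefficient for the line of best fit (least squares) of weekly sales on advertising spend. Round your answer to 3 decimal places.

3.115

b = r · sᵧ/sₓ = 0.928 · 18.466/5.502 = 3.114585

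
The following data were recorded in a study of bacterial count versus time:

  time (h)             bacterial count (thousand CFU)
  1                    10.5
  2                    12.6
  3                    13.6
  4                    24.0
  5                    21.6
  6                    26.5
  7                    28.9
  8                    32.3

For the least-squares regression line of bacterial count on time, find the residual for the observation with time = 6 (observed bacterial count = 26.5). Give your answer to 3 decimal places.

0.421

n = 8, Σx = 36, Σy = 170, Σxy = 900.2, Σx² = 204
Sxx = Σx² − (Σx)²/n = 204 − 162 = 42
Sxy = Σxy − (Σx)(Σy)/n = 900.2 − 765 = 135.2
b = Sxy/Sxx = 135.2/42 = 3.219048
a = ȳ − b·x̄ = 21.25 − 3.219048·4.5 = 6.764286
ŷ(6) = 6.764286 + 3.219048·6 = 26.078571
residual = y − ŷ = 26.5 − 26.078571 = 0.421429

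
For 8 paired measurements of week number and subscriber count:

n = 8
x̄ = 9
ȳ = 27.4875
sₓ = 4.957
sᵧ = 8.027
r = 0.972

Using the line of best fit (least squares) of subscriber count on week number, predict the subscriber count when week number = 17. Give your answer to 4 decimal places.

b = r · sᵧ/sₓ = 0.972 · 8.027/4.957 = 1.573985
a = ȳ − b·x̄ = 27.4875 − 1.573985·9 = 13.321634
ŷ(17) = a + b·17 = 13.321634 + 1.573985·17 = 40.079381

40.0794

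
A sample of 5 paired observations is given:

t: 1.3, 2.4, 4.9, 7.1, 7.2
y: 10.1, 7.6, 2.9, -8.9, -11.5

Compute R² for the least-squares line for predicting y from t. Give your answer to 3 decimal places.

n = 5, Σx = 22.9, Σy = 0.2, Σxy = -100.41, Σx² = 133.71, Σy² = 379.64
Sxx = Σx² − (Σx)²/n = 133.71 − 104.882 = 28.828
Sxy = Σxy − (Σx)(Σy)/n = -100.41 − 0.916 = -101.326
Syy = Σy² − (Σy)²/n = 379.64 − 0.008 = 379.632
R² = Sxy²/(Sxx·Syy) = (-101.326)²/(28.828·379.632) = 0.938133

0.938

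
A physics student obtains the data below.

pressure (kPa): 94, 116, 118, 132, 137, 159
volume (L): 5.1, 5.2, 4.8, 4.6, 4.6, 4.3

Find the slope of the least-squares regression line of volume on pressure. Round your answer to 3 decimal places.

-0.014

n = 6, Σx = 756, Σy = 28.6, Σxy = 3570.1, Σx² = 97690
Sxx = Σx² − (Σx)²/n = 97690 − 95256 = 2434
Sxy = Σxy − (Σx)(Σy)/n = 3570.1 − 3603.6 = -33.5
b = Sxy/Sxx = -33.5/2434 = -0.013763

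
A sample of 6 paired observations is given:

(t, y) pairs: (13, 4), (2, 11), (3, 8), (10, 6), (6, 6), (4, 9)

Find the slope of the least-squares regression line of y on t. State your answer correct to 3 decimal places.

-0.521

n = 6, Σx = 38, Σy = 44, Σxy = 230, Σx² = 334
Sxx = Σx² − (Σx)²/n = 334 − 240.666667 = 93.333333
Sxy = Σxy − (Σx)(Σy)/n = 230 − 278.666667 = -48.666667
b = Sxy/Sxx = -48.666667/93.333333 = -0.521429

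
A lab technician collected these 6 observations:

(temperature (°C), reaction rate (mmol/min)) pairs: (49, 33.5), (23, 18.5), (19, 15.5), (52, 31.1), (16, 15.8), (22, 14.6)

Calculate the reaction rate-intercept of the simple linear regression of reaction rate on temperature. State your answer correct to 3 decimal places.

5.854

n = 6, Σx = 181, Σy = 129, Σxy = 4552.7, Σx² = 6735
Sxx = Σx² − (Σx)²/n = 6735 − 5460.166667 = 1274.833333
Sxy = Σxy − (Σx)(Σy)/n = 4552.7 − 3891.5 = 661.2
b = Sxy/Sxx = 661.2/1274.833333 = 0.518656
a = ȳ − b·x̄ = 21.5 − 0.518656·30.166667 = 5.853876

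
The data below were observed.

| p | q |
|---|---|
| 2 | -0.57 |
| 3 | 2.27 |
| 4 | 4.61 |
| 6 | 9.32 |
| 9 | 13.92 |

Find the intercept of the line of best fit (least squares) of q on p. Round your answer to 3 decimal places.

n = 5, Σx = 24, Σy = 29.55, Σxy = 205.31, Σx² = 146
Sxx = Σx² − (Σx)²/n = 146 − 115.2 = 30.8
Sxy = Σxy − (Σx)(Σy)/n = 205.31 − 141.84 = 63.47
b = Sxy/Sxx = 63.47/30.8 = 2.060714
a = ȳ − b·x̄ = 5.91 − 2.060714·4.8 = -3.981429

-3.981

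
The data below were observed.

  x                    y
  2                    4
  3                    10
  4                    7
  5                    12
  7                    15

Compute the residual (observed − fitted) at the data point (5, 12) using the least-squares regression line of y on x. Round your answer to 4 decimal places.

0.8108

n = 5, Σx = 21, Σy = 48, Σxy = 231, Σx² = 103
Sxx = Σx² − (Σx)²/n = 103 − 88.2 = 14.8
Sxy = Σxy − (Σx)(Σy)/n = 231 − 201.6 = 29.4
b = Sxy/Sxx = 29.4/14.8 = 1.986486
a = ȳ − b·x̄ = 9.6 − 1.986486·4.2 = 1.256757
ŷ(5) = 1.256757 + 1.986486·5 = 11.189189
residual = y − ŷ = 12 − 11.189189 = 0.810811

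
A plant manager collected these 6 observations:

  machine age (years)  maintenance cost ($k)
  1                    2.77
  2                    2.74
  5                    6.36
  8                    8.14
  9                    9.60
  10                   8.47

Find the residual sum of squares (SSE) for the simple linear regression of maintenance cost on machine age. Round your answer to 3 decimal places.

2.734

n = 6, Σx = 35, Σy = 38.08, Σxy = 276.27, Σx² = 275, Σy² = 285.7906
Sxx = Σx² − (Σx)²/n = 275 − 204.166667 = 70.833333
Sxy = Σxy − (Σx)(Σy)/n = 276.27 − 222.133333 = 54.136667
Syy = Σy² − (Σy)²/n = 285.7906 − 241.681067 = 44.109533
b = Sxy/Sxx = 54.136667/70.833333 = 0.764282
SSE = Syy − b·Sxy = 44.109533 − 0.764282·54.136667 = 2.733834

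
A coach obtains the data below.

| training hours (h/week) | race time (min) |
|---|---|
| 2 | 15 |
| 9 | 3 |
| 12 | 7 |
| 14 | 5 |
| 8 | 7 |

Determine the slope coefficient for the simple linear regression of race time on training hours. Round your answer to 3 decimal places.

n = 5, Σx = 45, Σy = 37, Σxy = 267, Σx² = 489
Sxx = Σx² − (Σx)²/n = 489 − 405 = 84
Sxy = Σxy − (Σx)(Σy)/n = 267 − 333 = -66
b = Sxy/Sxx = -66/84 = -0.785714

-0.786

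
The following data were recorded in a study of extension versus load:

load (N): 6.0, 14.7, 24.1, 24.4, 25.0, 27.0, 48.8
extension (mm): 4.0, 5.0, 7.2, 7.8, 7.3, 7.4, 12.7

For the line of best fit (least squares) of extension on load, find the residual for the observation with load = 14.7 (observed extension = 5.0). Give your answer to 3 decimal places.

-0.351

n = 7, Σx = 170, Σy = 51.4, Σxy = 1463.4, Σx² = 5163.7
Sxx = Σx² − (Σx)²/n = 5163.7 − 4128.571429 = 1035.128571
Sxy = Σxy − (Σx)(Σy)/n = 1463.4 − 1248.285714 = 215.114286
b = Sxy/Sxx = 215.114286/1035.128571 = 0.207814
a = ȳ − b·x̄ = 7.342857 − 0.207814·24.285714 = 2.295944
ŷ(14.7) = 2.295944 + 0.207814·14.7 = 5.350811
residual = y − ŷ = 5.0 − 5.350811 = -0.350811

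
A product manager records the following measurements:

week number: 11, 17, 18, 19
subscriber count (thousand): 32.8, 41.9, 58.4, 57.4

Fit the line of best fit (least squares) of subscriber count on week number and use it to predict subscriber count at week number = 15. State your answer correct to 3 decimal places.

n = 4, Σx = 65, Σy = 190.5, Σxy = 3214.9, Σx² = 1095
Sxx = Σx² − (Σx)²/n = 1095 − 1056.25 = 38.75
Sxy = Σxy − (Σx)(Σy)/n = 3214.9 − 3095.625 = 119.275
b = Sxy/Sxx = 119.275/38.75 = 3.078065
a = ȳ − b·x̄ = 47.625 − 3.078065·16.25 = -2.393548
ŷ(15) = a + b·15 = -2.393548 + 3.078065·15 = 43.777419

43.777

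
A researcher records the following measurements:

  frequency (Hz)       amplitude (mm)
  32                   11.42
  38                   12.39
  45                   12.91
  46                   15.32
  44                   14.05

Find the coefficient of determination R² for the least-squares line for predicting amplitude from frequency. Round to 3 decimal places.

0.725

n = 5, Σx = 205, Σy = 66.09, Σxy = 2740.13, Σx² = 8545, Σy² = 882.7015
Sxx = Σx² − (Σx)²/n = 8545 − 8405 = 140
Sxy = Σxy − (Σx)(Σy)/n = 2740.13 − 2709.69 = 30.44
Syy = Σy² − (Σy)²/n = 882.7015 − 873.57762 = 9.12388
R² = Sxy²/(Sxx·Syy) = (30.44)²/(140·9.12388) = 0.725407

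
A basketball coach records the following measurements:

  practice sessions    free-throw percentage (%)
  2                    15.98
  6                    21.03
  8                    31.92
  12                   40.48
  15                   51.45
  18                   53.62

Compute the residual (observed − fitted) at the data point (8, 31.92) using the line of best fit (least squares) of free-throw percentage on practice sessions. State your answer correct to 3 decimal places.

n = 6, Σx = 61, Σy = 214.48, Σxy = 2636.17, Σx² = 797
Sxx = Σx² − (Σx)²/n = 797 − 620.166667 = 176.833333
Sxy = Σxy − (Σx)(Σy)/n = 2636.17 − 2180.546667 = 455.623333
b = Sxy/Sxx = 455.623333/176.833333 = 2.576569
a = ȳ − b·x̄ = 35.746667 − 2.576569·10.166667 = 9.551546
ŷ(8) = 9.551546 + 2.576569·8 = 30.164100
residual = y − ŷ = 31.92 − 30.164100 = 1.755900

1.756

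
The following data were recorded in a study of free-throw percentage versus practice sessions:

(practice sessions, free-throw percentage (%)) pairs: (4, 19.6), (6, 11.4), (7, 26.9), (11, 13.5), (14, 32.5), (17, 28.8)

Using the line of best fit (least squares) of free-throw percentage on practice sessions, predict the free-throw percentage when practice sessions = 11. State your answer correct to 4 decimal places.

n = 6, Σx = 59, Σy = 132.7, Σxy = 1428.2, Σx² = 707
Sxx = Σx² − (Σx)²/n = 707 − 580.166667 = 126.833333
Sxy = Σxy − (Σx)(Σy)/n = 1428.2 − 1304.883333 = 123.316667
b = Sxy/Sxx = 123.316667/126.833333 = 0.972273
a = ȳ − b·x̄ = 22.116667 − 0.972273·9.833333 = 12.555979
ŷ(11) = a + b·11 = 12.555979 + 0.972273·11 = 23.250986

23.2510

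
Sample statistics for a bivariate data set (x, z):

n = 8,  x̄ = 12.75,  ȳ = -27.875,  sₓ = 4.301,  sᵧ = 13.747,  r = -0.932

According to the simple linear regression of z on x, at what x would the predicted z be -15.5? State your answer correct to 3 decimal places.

b = r · sᵧ/sₓ = -0.932 · 13.747/4.301 = -2.978890
a = ȳ − b·x̄ = -27.875 − (-2.978890)·12.75 = 10.105842
Set a + b·x = -15.5: x = (-15.5 − 10.105842) / (-2.978890) = 8.595767

8.596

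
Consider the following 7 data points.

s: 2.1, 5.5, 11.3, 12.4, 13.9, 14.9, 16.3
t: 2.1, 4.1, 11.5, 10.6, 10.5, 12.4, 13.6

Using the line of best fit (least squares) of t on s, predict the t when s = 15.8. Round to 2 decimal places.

n = 7, Σx = 76.4, Σy = 64.8, Σxy = 840.74, Σx² = 997.02
Sxx = Σx² − (Σx)²/n = 997.02 − 833.851429 = 163.168571
Sxy = Σxy − (Σx)(Σy)/n = 840.74 − 707.245714 = 133.494286
b = Sxy/Sxx = 133.494286/163.168571 = 0.818137
a = ȳ − b·x̄ = 9.257143 − 0.818137·10.914286 = 0.327759
ŷ(15.8) = a + b·15.8 = 0.327759 + 0.818137·15.8 = 13.254328

13.25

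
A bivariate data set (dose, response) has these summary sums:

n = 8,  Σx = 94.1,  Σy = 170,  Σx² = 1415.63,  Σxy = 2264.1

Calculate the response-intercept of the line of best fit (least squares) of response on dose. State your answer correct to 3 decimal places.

Sxx = Σx² − (Σx)²/n = 1415.63 − 1106.85125 = 308.77875
Sxy = Σxy − (Σx)(Σy)/n = 2264.1 − 1999.625 = 264.475
b = Sxy/Sxx = 264.475/308.77875 = 0.856519
a = ȳ − b·x̄ = 21.25 − 0.856519·11.7625 = 11.175190

11.175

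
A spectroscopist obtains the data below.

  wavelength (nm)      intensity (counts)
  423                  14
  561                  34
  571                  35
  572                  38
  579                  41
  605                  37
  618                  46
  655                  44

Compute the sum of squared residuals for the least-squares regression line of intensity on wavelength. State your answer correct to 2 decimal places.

61.21

n = 8, Σx = 4584, Σy = 289, Σxy = 170089, Σx² = 2659090, Σy² = 11123
Sxx = Σx² − (Σx)²/n = 2659090 − 2626632 = 32458
Sxy = Σxy − (Σx)(Σy)/n = 170089 − 165597 = 4492
Syy = Σy² − (Σy)²/n = 11123 − 10440.125 = 682.875
b = Sxy/Sxx = 4492/32458 = 0.138394
SSE = Syy − b·Sxy = 682.875 − 0.138394·4492 = 61.208107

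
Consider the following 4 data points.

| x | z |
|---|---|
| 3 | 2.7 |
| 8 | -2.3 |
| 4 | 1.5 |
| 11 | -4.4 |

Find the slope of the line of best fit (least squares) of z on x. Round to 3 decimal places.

-0.889

n = 4, Σx = 26, Σy = -2.5, Σxy = -52.7, Σx² = 210
Sxx = Σx² − (Σx)²/n = 210 − 169 = 41
Sxy = Σxy − (Σx)(Σy)/n = -52.7 − (-16.25) = -36.45
b = Sxy/Sxx = -36.45/41 = -0.889024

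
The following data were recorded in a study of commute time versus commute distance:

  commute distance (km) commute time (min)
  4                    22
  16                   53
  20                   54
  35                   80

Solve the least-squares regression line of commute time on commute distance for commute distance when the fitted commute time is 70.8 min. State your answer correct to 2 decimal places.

n = 4, Σx = 75, Σy = 209, Σxy = 4816, Σx² = 1897
Sxx = Σx² − (Σx)²/n = 1897 − 1406.25 = 490.75
Sxy = Σxy − (Σx)(Σy)/n = 4816 − 3918.75 = 897.25
b = Sxy/Sxx = 897.25/490.75 = 1.828324
a = ȳ − b·x̄ = 52.25 − 1.828324·18.75 = 17.968925
Set a + b·x = 70.8: x = (70.8 − 17.968925) / 1.828324 = 28.895904

28.90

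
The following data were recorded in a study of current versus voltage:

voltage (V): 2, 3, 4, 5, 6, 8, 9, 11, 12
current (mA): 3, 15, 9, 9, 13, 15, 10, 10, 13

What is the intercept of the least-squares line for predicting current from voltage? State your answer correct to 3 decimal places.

8.156

n = 9, Σx = 60, Σy = 97, Σxy = 686, Σx² = 500
Sxx = Σx² − (Σx)²/n = 500 − 400 = 100
Sxy = Σxy − (Σx)(Σy)/n = 686 − 646.666667 = 39.333333
b = Sxy/Sxx = 39.333333/100 = 0.393333
a = ȳ − b·x̄ = 10.777778 − 0.393333·6.666667 = 8.155556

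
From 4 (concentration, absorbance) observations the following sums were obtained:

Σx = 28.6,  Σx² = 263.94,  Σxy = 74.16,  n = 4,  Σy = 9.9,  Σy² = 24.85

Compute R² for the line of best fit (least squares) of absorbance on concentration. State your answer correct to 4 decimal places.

Sxx = Σx² − (Σx)²/n = 263.94 − 204.49 = 59.45
Sxy = Σxy − (Σx)(Σy)/n = 74.16 − 70.785 = 3.375
Syy = Σy² − (Σy)²/n = 24.85 − 24.5025 = 0.3475
R² = Sxy²/(Sxx·Syy) = (3.375)²/(59.45·0.3475) = 0.551367

0.5514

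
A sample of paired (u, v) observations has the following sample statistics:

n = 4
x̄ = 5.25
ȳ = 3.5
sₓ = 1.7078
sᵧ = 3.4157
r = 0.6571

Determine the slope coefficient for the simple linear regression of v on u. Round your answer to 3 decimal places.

1.314

b = r · sᵧ/sₓ = 0.6571 · 3.4157/1.7078 = 1.314238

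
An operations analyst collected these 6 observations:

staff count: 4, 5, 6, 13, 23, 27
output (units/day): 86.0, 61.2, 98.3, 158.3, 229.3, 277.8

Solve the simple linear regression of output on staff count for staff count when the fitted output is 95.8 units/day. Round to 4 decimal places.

n = 6, Σx = 78, Σy = 910.9, Σxy = 16072.2, Σx² = 1504
Sxx = Σx² − (Σx)²/n = 1504 − 1014 = 490
Sxy = Σxy − (Σx)(Σy)/n = 16072.2 − 11841.7 = 4230.5
b = Sxy/Sxx = 4230.5/490 = 8.633673
a = ȳ − b·x̄ = 151.816667 − 8.633673·13 = 39.578912
Set a + b·x = 95.8: x = (95.8 − 39.578912) / 8.633673 = 6.511839

6.5118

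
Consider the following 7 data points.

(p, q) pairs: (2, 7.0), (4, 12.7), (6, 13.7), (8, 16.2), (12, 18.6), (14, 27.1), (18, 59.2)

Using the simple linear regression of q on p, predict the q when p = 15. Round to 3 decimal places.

37.748

n = 7, Σx = 64, Σy = 154.5, Σxy = 1944.8, Σx² = 784
Sxx = Σx² − (Σx)²/n = 784 − 585.142857 = 198.857143
Sxy = Σxy − (Σx)(Σy)/n = 1944.8 − 1412.571429 = 532.228571
b = Sxy/Sxx = 532.228571/198.857143 = 2.676437
a = ȳ − b·x̄ = 22.071429 − 2.676437·9.142857 = -2.398851
ŷ(15) = a + b·15 = -2.398851 + 2.676437·15 = 37.747701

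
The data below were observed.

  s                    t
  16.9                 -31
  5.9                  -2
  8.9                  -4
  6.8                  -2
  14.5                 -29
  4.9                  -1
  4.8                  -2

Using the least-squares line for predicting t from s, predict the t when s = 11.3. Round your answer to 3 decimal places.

-16.497

n = 7, Σx = 62.7, Σy = -71, Σxy = -1019.9, Σx² = 703.17
Sxx = Σx² − (Σx)²/n = 703.17 − 561.612857 = 141.557143
Sxy = Σxy − (Σx)(Σy)/n = -1019.9 − (-635.957143) = -383.942857
b = Sxy/Sxx = -383.942857/141.557143 = -2.712282
a = ȳ − b·x̄ = -10.142857 − (-2.712282)·8.957143 = 14.151438
ŷ(11.3) = a + b·11.3 = 14.151438 + (-2.712282)·11.3 = -16.497346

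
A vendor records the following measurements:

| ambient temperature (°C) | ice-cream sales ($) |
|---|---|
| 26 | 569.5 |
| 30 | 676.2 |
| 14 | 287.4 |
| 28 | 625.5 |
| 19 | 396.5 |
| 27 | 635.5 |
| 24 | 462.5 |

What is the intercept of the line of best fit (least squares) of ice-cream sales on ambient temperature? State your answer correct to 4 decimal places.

n = 7, Σx = 168, Σy = 3653.1, Σxy = 92422.6, Σx² = 4222
Sxx = Σx² − (Σx)²/n = 4222 − 4032 = 190
Sxy = Σxy − (Σx)(Σy)/n = 92422.6 − 87674.4 = 4748.2
b = Sxy/Sxx = 4748.2/190 = 24.990526
a = ȳ − b·x̄ = 521.871429 − 24.990526·24 = -77.901203

-77.9012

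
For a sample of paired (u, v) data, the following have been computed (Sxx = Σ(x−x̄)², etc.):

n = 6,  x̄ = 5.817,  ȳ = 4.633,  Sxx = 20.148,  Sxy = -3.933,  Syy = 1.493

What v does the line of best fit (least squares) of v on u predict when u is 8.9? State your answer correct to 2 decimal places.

4.03

b = Sxy/Sxx = -3.933/20.148 = -0.195205
a = ȳ − b·x̄ = 4.633 − (-0.195205)·5.817 = 5.768510
ŷ(8.9) = a + b·8.9 = 5.768510 + (-0.195205)·8.9 = 4.031182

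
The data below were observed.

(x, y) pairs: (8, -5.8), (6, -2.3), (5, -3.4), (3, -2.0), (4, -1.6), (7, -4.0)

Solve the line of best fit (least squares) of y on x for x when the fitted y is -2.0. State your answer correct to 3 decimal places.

n = 6, Σx = 33, Σy = -19.1, Σxy = -117.6, Σx² = 199
Sxx = Σx² − (Σx)²/n = 199 − 181.5 = 17.5
Sxy = Σxy − (Σx)(Σy)/n = -117.6 − (-105.05) = -12.55
b = Sxy/Sxx = -12.55/17.5 = -0.717143
a = ȳ − b·x̄ = -3.183333 − (-0.717143)·5.5 = 0.760952
Set a + b·x = -2.0: x = (-2.0 − 0.760952) / (-0.717143) = 3.849934

3.850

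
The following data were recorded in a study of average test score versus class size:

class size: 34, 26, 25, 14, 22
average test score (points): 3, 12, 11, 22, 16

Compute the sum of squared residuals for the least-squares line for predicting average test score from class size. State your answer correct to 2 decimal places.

3.61

n = 5, Σx = 121, Σy = 64, Σxy = 1349, Σx² = 3137, Σy² = 1014
Sxx = Σx² − (Σx)²/n = 3137 − 2928.2 = 208.8
Sxy = Σxy − (Σx)(Σy)/n = 1349 − 1548.8 = -199.8
Syy = Σy² − (Σy)²/n = 1014 − 819.2 = 194.8
b = Sxy/Sxx = -199.8/208.8 = -0.956897
SSE = Syy − b·Sxy = 194.8 − (-0.956897)·(-199.8) = 3.612069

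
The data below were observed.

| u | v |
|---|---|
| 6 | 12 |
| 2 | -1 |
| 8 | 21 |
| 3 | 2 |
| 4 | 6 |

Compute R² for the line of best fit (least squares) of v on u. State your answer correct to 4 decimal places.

0.9939

n = 5, Σx = 23, Σy = 40, Σxy = 268, Σx² = 129, Σy² = 626
Sxx = Σx² − (Σx)²/n = 129 − 105.8 = 23.2
Sxy = Σxy − (Σx)(Σy)/n = 268 − 184 = 84
Syy = Σy² − (Σy)²/n = 626 − 320 = 306
R² = Sxy²/(Sxx·Syy) = (84)²/(23.2·306) = 0.993915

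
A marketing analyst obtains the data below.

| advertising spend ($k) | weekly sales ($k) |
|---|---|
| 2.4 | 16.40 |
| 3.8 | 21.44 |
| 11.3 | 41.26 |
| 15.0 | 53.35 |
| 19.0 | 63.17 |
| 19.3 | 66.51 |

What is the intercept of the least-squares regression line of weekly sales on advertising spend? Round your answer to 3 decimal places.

9.802

n = 6, Σx = 70.8, Σy = 262.13, Σxy = 3871.193, Σx² = 1106.38
Sxx = Σx² − (Σx)²/n = 1106.38 − 835.44 = 270.94
Sxy = Σxy − (Σx)(Σy)/n = 3871.193 − 3093.134 = 778.059
b = Sxy/Sxx = 778.059/270.94 = 2.871702
a = ȳ − b·x̄ = 43.688333 − 2.871702·11.8 = 9.802247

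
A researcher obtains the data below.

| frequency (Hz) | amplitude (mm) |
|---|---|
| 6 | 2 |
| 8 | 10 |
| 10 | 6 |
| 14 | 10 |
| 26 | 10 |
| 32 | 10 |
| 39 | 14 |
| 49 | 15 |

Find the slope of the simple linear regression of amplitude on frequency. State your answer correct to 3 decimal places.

0.214

n = 8, Σx = 184, Σy = 77, Σxy = 2153, Σx² = 6018
Sxx = Σx² − (Σx)²/n = 6018 − 4232 = 1786
Sxy = Σxy − (Σx)(Σy)/n = 2153 − 1771 = 382
b = Sxy/Sxx = 382/1786 = 0.213886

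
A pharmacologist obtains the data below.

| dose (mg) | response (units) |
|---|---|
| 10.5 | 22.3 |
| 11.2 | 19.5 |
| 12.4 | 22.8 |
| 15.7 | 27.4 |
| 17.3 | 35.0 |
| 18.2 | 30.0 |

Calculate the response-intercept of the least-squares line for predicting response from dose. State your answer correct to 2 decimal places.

n = 6, Σx = 85.3, Σy = 157, Σxy = 2316.95, Σx² = 1266.47
Sxx = Σx² − (Σx)²/n = 1266.47 − 1212.681667 = 53.788333
Sxy = Σxy − (Σx)(Σy)/n = 2316.95 − 2232.016667 = 84.933333
b = Sxy/Sxx = 84.933333/53.788333 = 1.579029
a = ȳ − b·x̄ = 26.166667 − 1.579029·14.216667 = 3.718139

3.72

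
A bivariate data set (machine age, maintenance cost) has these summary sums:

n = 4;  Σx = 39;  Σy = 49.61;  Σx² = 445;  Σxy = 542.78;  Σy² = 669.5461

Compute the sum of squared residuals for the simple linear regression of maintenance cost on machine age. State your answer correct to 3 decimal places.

0.347

Sxx = Σx² − (Σx)²/n = 445 − 380.25 = 64.75
Sxy = Σxy − (Σx)(Σy)/n = 542.78 − 483.6975 = 59.0825
Syy = Σy² − (Σy)²/n = 669.5461 − 615.288025 = 54.258075
b = Sxy/Sxx = 59.0825/64.75 = 0.912471
SSE = Syy − b·Sxy = 54.258075 − 0.912471·59.0825 = 0.347005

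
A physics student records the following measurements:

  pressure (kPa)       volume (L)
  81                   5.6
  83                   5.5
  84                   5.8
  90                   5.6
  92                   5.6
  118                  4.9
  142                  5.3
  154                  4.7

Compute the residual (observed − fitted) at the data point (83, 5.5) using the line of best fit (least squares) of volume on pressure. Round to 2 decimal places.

-0.13

n = 8, Σx = 844, Σy = 43, Σxy = 4471.1, Σx² = 94874
Sxx = Σx² − (Σx)²/n = 94874 − 89042 = 5832
Sxy = Σxy − (Σx)(Σy)/n = 4471.1 − 4536.5 = -65.4
b = Sxy/Sxx = -65.4/5832 = -0.011214
a = ȳ − b·x̄ = 5.375 − (-0.011214)·105.5 = 6.558076
ŷ(83) = 6.558076 + (-0.011214)·83 = 5.627315
residual = y − ŷ = 5.5 − 5.627315 = -0.127315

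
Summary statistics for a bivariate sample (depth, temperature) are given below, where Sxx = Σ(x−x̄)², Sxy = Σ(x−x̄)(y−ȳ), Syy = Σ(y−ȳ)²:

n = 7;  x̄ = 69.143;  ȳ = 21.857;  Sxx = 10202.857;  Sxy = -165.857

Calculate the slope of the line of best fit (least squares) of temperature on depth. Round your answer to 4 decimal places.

-0.0163

b = Sxy/Sxx = -165.857/10202.857 = -0.016256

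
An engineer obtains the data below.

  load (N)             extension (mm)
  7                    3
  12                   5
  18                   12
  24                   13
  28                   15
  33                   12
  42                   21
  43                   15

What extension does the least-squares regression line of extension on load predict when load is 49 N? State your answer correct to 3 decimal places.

20.850

n = 8, Σx = 207, Σy = 96, Σxy = 2952, Σx² = 6579
Sxx = Σx² − (Σx)²/n = 6579 − 5356.125 = 1222.875
Sxy = Σxy − (Σx)(Σy)/n = 2952 − 2484 = 468
b = Sxy/Sxx = 468/1222.875 = 0.382705
a = ȳ − b·x̄ = 12 − 0.382705·25.875 = 2.097516
ŷ(49) = a + b·49 = 2.097516 + 0.382705·49 = 20.850046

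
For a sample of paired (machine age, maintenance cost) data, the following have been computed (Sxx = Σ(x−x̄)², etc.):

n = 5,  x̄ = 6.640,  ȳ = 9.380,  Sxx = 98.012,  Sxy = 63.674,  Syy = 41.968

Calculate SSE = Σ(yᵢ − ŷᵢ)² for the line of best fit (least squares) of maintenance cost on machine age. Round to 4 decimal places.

b = Sxy/Sxx = 63.674/98.012 = 0.649655
SSE = Syy − b·Sxy = 41.968 − 0.649655·63.674 = 0.601858

0.6019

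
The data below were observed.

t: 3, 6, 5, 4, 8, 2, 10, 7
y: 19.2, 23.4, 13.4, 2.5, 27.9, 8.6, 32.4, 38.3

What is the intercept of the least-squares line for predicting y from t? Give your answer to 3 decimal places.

n = 8, Σx = 45, Σy = 165.7, Σxy = 1107.5, Σx² = 303
Sxx = Σx² − (Σx)²/n = 303 − 253.125 = 49.875
Sxy = Σxy − (Σx)(Σy)/n = 1107.5 − 932.0625 = 175.4375
b = Sxy/Sxx = 175.4375/49.875 = 3.517544
a = ȳ − b·x̄ = 20.7125 − 3.517544·5.625 = 0.926316

0.926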